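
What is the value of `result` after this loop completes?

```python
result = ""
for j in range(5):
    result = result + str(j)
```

Concatenate digits 0 to 4
`result` takes the values: "" → "0" → "01" → "012" → "0123" → "01234"

Answer: "01234"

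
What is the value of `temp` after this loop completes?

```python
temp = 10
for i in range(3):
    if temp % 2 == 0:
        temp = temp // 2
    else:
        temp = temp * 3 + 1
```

Collatz-style transformation from 10
`temp` takes the values: 10 → 5 → 16 → 8

Answer: 8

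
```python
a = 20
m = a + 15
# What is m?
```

Trace:
`a = 20` → a = 20
`m = a + 15` → m = 35
So m = 35

Answer: 35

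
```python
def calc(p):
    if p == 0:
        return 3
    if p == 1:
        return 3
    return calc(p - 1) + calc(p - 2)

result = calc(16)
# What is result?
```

Build up from base cases: calc(0)=3, calc(1)=3, calc(2)=6, calc(3)=9, calc(4)=15, calc(5)=24, calc(6)=39, ..., calc(16)=4791

Answer: 4791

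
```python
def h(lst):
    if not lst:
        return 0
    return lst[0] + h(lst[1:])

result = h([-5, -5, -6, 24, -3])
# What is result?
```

(-5) + (-5) + (-6) + 24 + (-3) + 0 = 5

Answer: 5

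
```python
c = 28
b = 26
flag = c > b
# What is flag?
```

Trace:
`c = 28` → c = 28
`b = 26` → b = 26
`flag = c > b` → flag = True
So flag = True

Answer: True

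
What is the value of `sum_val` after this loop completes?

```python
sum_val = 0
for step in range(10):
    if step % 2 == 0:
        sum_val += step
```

Sum of even numbers 0 to 9
`sum_val` takes the values: 0 → 2 → 6 → 12 → 20

Answer: 20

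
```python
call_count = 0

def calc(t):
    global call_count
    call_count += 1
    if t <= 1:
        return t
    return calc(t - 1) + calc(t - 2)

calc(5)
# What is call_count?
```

Calls(t) = 1 + Calls(t-1) + Calls(t-2); Calls(0)=Calls(1)=1. For t=5 this gives 15.

Answer: 15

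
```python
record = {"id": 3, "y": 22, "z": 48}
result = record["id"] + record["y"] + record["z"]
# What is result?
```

Trace:
`record = {"id": 3, "y": 22, "z": 48}` → record = {'id': 3, 'y': 22, 'z': 48}
`result = record["id"] + record["y"] + record["z"]` → result = 73
So result = 73

Answer: 73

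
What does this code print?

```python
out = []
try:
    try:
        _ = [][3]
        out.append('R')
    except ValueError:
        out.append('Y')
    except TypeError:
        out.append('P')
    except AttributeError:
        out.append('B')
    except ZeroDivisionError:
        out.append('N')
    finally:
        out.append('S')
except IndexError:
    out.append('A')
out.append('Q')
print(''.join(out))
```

Execution trace: 'S' (finally) → 'A' (outer except IndexError) → 'Q' (after the try/except). Output: SAQ

Answer: SAQ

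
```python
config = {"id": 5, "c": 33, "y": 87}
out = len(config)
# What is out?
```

Trace:
`config = {"id": 5, "c": 33, "y": 87}` → config = {'id': 5, 'c': 33, 'y': 87}
`out = len(config)` → out = 3
So out = 3

Answer: 3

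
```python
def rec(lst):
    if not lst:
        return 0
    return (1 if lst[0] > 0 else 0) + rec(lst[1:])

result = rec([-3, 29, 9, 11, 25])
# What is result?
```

Count of positive elements in [-3, 29, 9, 11, 25] = 4

Answer: 4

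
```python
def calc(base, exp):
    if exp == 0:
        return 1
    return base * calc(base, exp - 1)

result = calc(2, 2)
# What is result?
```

calc(2, 2) = 2 * 2 = 4

Answer: 4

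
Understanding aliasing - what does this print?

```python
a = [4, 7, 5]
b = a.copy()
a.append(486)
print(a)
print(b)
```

Key concept: list.copy() creates independent copy.
Step by step:
`a = [4, 7, 5]` → a = [4, 7, 5]
`b = a.copy()` → b = [4, 7, 5]
`a.append(486)` → a = [4, 7, 5, 486]
`print(a)` → prints [4, 7, 5, 486]
`print(b)` → prints [4, 7, 5]

Answer:
[4, 7, 5, 486]
[4, 7, 5]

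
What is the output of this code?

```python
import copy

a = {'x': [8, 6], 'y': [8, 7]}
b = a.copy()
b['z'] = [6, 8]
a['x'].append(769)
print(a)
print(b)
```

Key concept: shallow copy of dict with mutable values.
Step by step:
`a = {'x': [8, 6], 'y': [8, 7]}` → a = {'x': [8, 6], 'y': [8, 7]}
`b = a.copy()` → b = {'x': [8, 6], 'y': [8, 7]}
`b['z'] = [6, 8]` → b = {'x': [8, 6], 'y': [8, 7], 'z': [6, 8]}
`a['x'].append(769)` → a = {'x': [8, 6, 769], 'y': [8, 7]}; b = {'x': [8, 6, 769], 'y': [8, 7], 'z': [6, 8]}
`print(a)` → prints {'x': [8, 6, 769], 'y': [8, 7]}
`print(b)` → prints {'x': [8, 6, 769], 'y': [8, 7], 'z': [6, 8]}

Answer:
{'x': [8, 6, 769], 'y': [8, 7]}
{'x': [8, 6, 769], 'y': [8, 7], 'z': [6, 8]}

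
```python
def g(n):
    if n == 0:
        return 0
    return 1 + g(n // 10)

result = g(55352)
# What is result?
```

Count of digits of 55352: 5

Answer: 5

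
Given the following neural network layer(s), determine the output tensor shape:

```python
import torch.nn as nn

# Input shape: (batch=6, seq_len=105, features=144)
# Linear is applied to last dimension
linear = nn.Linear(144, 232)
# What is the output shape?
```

Input: (6, 105, 144) -> Output: (6, 105, 232)

Answer: (6, 105, 232)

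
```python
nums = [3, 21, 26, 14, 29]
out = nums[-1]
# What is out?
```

Trace:
`nums = [3, 21, 26, 14, 29]` → nums = [3, 21, 26, 14, 29]
`out = nums[-1]` → out = 29
So out = 29

Answer: 29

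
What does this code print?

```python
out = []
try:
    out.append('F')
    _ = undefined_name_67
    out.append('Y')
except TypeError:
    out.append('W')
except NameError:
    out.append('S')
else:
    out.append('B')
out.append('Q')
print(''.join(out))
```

Execution trace: 'F' (try body) → 'S' (except NameError) → 'Q' (after the try/except). Output: FSQ

Answer: FSQ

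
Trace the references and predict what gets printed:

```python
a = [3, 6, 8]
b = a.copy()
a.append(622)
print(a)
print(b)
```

Key concept: list.copy() creates independent copy.
Step by step:
`a = [3, 6, 8]` → a = [3, 6, 8]
`b = a.copy()` → b = [3, 6, 8]
`a.append(622)` → a = [3, 6, 8, 622]
`print(a)` → prints [3, 6, 8, 622]
`print(b)` → prints [3, 6, 8]

Answer:
[3, 6, 8, 622]
[3, 6, 8]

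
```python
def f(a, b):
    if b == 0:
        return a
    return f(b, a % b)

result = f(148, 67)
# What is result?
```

f(148, 67) -> f(67, 14) -> f(14, 11) -> f(11, 3) -> f(3, 2) -> f(2, 1) -> f(1, 0) -> 1

Answer: 1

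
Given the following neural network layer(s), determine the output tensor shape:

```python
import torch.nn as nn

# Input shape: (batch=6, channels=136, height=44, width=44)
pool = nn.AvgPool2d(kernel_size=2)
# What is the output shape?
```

Input: (6, 136, 44, 44) -> Output: (6, 136, 22, 22)

Answer: (6, 136, 22, 22)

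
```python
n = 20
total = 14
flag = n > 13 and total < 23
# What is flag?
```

Trace:
`n = 20` → n = 20
`total = 14` → total = 14
`flag = n > 13 and total < 23` → flag = True
So flag = True

Answer: True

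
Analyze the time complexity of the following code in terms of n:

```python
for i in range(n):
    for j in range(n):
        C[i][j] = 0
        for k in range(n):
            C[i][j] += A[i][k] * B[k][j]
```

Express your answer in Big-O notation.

This is Naive matrix multiplication. Time complexity: O(n³).

Answer: O(n³)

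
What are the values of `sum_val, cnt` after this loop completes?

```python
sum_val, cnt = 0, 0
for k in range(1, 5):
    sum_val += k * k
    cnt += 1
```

Sum of squares and count
`sum_val, cnt` takes the values: (0, 0) → (1, 0) → (1, 1) → (5, 1) → (5, 2) → (14, 2) → (14, 3) → (30, 3) → (30, 4)

Answer: 30, 4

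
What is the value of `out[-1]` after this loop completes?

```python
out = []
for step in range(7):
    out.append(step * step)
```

Last element of squares 0 to 6
`out` takes the values: [] → [0] → [0, 1] → [0, 1, 4] → [0, 1, 4, 9] → [0, 1, 4, 9, 16] → [0, 1, 4, 9, 16, 25] → [0, 1, 4, 9, 16, 25, 36]
So `out[-1]` = 36

Answer: 36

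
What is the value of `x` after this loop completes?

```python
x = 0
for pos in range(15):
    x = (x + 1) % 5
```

Increment mod 5, 15 times = 0
`x` takes the values: 0 → 1 → 2 → 3 → 4 → 0 → 1 → 2 → 3 → 4 → 0 → 1 → 2 → 3 → 4 → 0

Answer: 0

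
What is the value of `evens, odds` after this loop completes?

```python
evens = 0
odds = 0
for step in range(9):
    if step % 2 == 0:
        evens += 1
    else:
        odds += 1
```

Count evens and odds in range(9)
`evens, odds` takes the values: (0, 0) → (1, 0) → (1, 1) → (2, 1) → (2, 2) → (3, 2) → (3, 3) → (4, 3) → (4, 4) → (5, 4)

Answer: 5, 4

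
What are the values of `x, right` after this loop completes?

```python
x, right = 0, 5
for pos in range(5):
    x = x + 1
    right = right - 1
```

x goes 0→5, right goes 5→0
`x, right` takes the values: (0, 5) → (1, 5) → (1, 4) → (2, 4) → (2, 3) → (3, 3) → (3, 2) → (4, 2) → (4, 1) → (5, 1) → (5, 0)

Answer: 5, 0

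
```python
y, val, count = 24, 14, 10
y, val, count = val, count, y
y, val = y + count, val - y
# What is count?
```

Trace:
`y, val, count = 24, 14, 10` → y = 24; val = 14; count = 10
`y, val, count = val, count, y` → y = 14; val = 10; count = 24
`y, val = y + count, val - y` → y = 38; val = -4
So count = 24

Answer: 24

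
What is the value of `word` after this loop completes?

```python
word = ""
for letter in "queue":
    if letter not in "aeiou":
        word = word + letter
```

Remove vowels from 'queue'
`word` takes the values: "" → "q"

Answer: "q"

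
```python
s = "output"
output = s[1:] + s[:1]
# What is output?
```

Trace:
`s = "output"` → s = 'output'
`output = s[1:] + s[:1]` → output = 'utputo'
So output = 'utputo'

Answer: 'utputo'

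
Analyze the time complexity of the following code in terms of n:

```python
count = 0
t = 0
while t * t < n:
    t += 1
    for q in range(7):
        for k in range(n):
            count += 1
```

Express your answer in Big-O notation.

Each loop level contributes: √n × 1 × n. Multiplying the contributions gives O(n√n).

Answer: O(n√n)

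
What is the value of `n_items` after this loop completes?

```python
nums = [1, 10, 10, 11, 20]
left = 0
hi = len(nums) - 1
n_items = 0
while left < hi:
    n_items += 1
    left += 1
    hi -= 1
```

Iterations until pointers meet (list length 5)
`n_items` takes the values: 0 → 1 → 2

Answer: 2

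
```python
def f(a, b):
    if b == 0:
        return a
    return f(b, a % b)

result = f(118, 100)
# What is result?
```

f(118, 100) -> f(100, 18) -> f(18, 10) -> f(10, 8) -> f(8, 2) -> f(2, 0) -> 2

Answer: 2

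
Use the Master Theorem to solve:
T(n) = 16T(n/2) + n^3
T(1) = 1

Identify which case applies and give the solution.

a=16, b=2, f(n)=n^3. log_2(16) = 4. Since c=3 < 4, Case 1 applies: T(n) = Θ(n^log_b(a)) = O(n^4).

Answer: O(n^4) - Case 1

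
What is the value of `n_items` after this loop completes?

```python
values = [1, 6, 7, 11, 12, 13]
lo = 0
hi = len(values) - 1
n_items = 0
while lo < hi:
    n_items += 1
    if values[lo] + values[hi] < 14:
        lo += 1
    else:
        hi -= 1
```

Steps to find pair summing to 14
`n_items` takes the values: 0 → 1 → 2 → 3 → 4 → 5

Answer: 5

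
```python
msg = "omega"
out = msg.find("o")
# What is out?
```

Trace:
`msg = "omega"` → msg = 'omega'
`out = msg.find("o")` → out = 0
So out = 0

Answer: 0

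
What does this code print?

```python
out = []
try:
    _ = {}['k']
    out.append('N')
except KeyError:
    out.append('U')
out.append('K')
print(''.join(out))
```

Execution trace: 'U' (except KeyError) → 'K' (after the try/except). Output: UK

Answer: UK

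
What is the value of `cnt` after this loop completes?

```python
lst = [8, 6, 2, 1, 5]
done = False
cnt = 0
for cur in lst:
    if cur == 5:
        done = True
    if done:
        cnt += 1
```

Count elements after first 5 in [8, 6, 2, 1, 5]
`cnt` takes the values: 0 → 1

Answer: 1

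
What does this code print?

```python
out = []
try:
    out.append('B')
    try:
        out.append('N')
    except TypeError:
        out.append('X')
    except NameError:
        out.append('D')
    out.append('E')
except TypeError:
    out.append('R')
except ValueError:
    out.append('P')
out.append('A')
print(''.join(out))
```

Execution trace: 'B' (try body) → 'N' (inner try body, no exception) → 'E' (try body, no exception) → 'A' (after the try/except). Output: BNEA

Answer: BNEA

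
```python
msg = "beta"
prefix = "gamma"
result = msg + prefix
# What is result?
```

Trace:
`msg = "beta"` → msg = 'beta'
`prefix = "gamma"` → prefix = 'gamma'
`result = msg + prefix` → result = 'betagamma'
So result = 'betagamma'

Answer: 'betagamma'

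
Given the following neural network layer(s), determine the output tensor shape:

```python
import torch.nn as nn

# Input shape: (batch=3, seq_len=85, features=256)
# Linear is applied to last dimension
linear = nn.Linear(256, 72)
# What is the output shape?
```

Input: (3, 85, 256) -> Output: (3, 85, 72)

Answer: (3, 85, 72)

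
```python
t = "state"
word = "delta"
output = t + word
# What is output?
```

Trace:
`t = "state"` → t = 'state'
`word = "delta"` → word = 'delta'
`output = t + word` → output = 'statedelta'
So output = 'statedelta'

Answer: 'statedelta'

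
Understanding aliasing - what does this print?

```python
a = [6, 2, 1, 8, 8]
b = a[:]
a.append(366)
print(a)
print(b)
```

Key concept: slice [:] creates copy.
Step by step:
`a = [6, 2, 1, 8, 8]` → a = [6, 2, 1, 8, 8]
`b = a[:]` → b = [6, 2, 1, 8, 8]
`a.append(366)` → a = [6, 2, 1, 8, 8, 366]
`print(a)` → prints [6, 2, 1, 8, 8, 366]
`print(b)` → prints [6, 2, 1, 8, 8]

Answer:
[6, 2, 1, 8, 8, 366]
[6, 2, 1, 8, 8]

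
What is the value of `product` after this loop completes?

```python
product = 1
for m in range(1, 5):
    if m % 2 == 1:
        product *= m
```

Product of odd numbers 1 to 4
`product` takes the values: 1 → 3

Answer: 3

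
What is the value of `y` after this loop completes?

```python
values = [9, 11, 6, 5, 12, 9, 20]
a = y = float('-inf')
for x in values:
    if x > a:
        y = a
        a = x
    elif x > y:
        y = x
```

Second largest (with repeats) in [9, 11, 6, 5, 12, 9, 20]
`y` takes the values: -inf → 9 → 11 → 12

Answer: 12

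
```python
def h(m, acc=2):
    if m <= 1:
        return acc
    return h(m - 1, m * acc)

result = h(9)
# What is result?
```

Accumulator trace (n, acc): (9, 2) -> (8, 18) -> (7, 144) -> (6, 1008) -> (5, 6048) -> (4, 30240) -> (3, 120960) -> (2, 362880) -> (1, 725760) -> return 725760

Answer: 725760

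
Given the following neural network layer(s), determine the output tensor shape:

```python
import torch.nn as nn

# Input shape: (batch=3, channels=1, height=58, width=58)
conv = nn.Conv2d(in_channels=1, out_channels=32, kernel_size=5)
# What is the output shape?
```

Input: (3, 1, 58, 58) -> Output: (3, 32, 54, 54)

Answer: (3, 32, 54, 54)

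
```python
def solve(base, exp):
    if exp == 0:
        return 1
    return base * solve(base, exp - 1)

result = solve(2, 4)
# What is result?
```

solve(2, 4) = 2 * 2 * 2 * 2 = 16

Answer: 16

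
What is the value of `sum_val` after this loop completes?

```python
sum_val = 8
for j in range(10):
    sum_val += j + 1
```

Start at 8, add 1 to 10 = 63
`sum_val` takes the values: 8 → 9 → 11 → 14 → 18 → 23 → 29 → 36 → 44 → 53 → 63

Answer: 63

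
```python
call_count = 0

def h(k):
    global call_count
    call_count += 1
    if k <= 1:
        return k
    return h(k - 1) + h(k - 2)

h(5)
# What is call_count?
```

Calls(k) = 1 + Calls(k-1) + Calls(k-2); Calls(0)=Calls(1)=1. For k=5 this gives 15.

Answer: 15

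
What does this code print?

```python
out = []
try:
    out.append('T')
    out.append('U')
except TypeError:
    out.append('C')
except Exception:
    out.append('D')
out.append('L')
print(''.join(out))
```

Execution trace: 'T' (try body) → 'U' (try body, no exception) → 'L' (after the try/except). Output: TUL

Answer: TUL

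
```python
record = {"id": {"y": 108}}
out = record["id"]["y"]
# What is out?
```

Trace:
`record = {"id": {"y": 108}}` → record = {'id': {'y': 108}}
`out = record["id"]["y"]` → out = 108
So out = 108

Answer: 108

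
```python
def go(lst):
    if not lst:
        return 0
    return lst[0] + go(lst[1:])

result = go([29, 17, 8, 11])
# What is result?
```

29 + 17 + 8 + 11 + 0 = 65

Answer: 65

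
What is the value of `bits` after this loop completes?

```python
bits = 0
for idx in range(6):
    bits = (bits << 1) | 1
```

Build 6 consecutive 1-bits: 0b111111
`bits` takes the values: 0 → 1 → 3 → 7 → 15 → 31 → 63

Answer: 63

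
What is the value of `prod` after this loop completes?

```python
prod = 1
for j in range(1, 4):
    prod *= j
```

3! = 6
`prod` takes the values: 1 → 2 → 6

Answer: 6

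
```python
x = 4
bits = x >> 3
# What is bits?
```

Trace:
`x = 4` → x = 4
`bits = x >> 3` → bits = 0
So bits = 0

Answer: 0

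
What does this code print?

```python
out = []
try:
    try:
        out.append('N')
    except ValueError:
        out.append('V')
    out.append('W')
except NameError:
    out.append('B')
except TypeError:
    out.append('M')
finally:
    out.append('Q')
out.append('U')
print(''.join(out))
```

Execution trace: 'N' (inner try body, no exception) → 'W' (try body, no exception) → 'Q' (finally) → 'U' (after the try/except). Output: NWQU

Answer: NWQU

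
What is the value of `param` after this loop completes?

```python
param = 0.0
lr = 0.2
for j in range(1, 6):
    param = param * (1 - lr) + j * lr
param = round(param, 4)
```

Moving average with lr=0.2
`param` takes the values: 0.0 → 0.2 → 0.56 → 1.048 → 1.6384 → 2.31072 → 2.3107

Answer: 2.3107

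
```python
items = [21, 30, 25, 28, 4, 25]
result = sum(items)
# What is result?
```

Trace:
`items = [21, 30, 25, 28, 4, 25]` → items = [21, 30, 25, 28, 4, 25]
`result = sum(items)` → result = 133
So result = 133

Answer: 133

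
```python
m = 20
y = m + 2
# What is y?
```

Trace:
`m = 20` → m = 20
`y = m + 2` → y = 22
So y = 22

Answer: 22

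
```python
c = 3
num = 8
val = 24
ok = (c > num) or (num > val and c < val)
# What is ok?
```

Trace:
`c = 3` → c = 3
`num = 8` → num = 8
`val = 24` → val = 24
`ok = (c > num) or (num > val and c < val)` → ok = False
So ok = False

Answer: False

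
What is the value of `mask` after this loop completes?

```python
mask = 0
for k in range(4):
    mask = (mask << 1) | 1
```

Build 4 consecutive 1-bits: 0b1111
`mask` takes the values: 0 → 1 → 3 → 7 → 15

Answer: 15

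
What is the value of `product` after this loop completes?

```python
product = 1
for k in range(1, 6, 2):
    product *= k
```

Product of 1, 3, 5, ... up to 5
`product` takes the values: 1 → 3 → 15

Answer: 15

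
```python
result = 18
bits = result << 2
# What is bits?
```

Trace:
`result = 18` → result = 18
`bits = result << 2` → bits = 72
So bits = 72

Answer: 72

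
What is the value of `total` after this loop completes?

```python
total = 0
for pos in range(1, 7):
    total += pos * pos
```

Sum of squares 1² to 6² = 91
`total` takes the values: 0 → 1 → 5 → 14 → 30 → 55 → 91

Answer: 91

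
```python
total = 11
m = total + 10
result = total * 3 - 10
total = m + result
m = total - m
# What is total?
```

Trace:
`total = 11` → total = 11
`m = total + 10` → m = 21
`result = total * 3 - 10` → result = 23
`total = m + result` → total = 44
`m = total - m` → m = 23
So total = 44

Answer: 44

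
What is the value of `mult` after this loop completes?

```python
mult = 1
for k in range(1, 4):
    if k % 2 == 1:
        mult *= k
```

Product of odd numbers 1 to 3
`mult` takes the values: 1 → 3

Answer: 3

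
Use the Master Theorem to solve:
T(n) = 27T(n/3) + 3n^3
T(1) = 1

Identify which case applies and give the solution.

a=27, b=3, f(n)=3n^3. log_3(27) = 3. Since c=3 = 3, Case 2 applies: T(n) = Θ(n^log_b(a) · log n) = O(n^3 log n).

Answer: O(n^3 log n) - Case 2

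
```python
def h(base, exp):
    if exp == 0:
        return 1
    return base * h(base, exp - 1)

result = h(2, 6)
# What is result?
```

h(2, 6) = 2 * 2 * 2 * 2 * 2 * 2 = 64

Answer: 64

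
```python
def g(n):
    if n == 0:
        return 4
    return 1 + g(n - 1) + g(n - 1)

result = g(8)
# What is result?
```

g(n) = 1 + 2·g(n-1), g(0)=4. Closed form: (4+1)·2^8 - 1 = 1279.

Answer: 1279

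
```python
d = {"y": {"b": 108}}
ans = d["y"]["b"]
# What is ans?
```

Trace:
`d = {"y": {"b": 108}}` → d = {'y': {'b': 108}}
`ans = d["y"]["b"]` → ans = 108
So ans = 108

Answer: 108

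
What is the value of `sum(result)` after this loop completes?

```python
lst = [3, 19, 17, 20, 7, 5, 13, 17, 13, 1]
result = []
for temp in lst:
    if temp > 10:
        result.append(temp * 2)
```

Sum of doubled values > 10
`result` takes the values: [] → [38] → [38, 34] → [38, 34, 40] → [38, 34, 40, 26] → [38, 34, 40, 26, 34] → [38, 34, 40, 26, 34, 26]
So `sum(result)` = 198

Answer: 198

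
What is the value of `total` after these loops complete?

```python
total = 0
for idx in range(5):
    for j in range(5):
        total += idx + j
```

Sum of all idx+j for idx,j in 5x5
`total` takes the values: 0 → 1 → 3 → 6 → 10 → 11 → 13 → 16 → 20 → 25 → 27 → 30 → 34 → 39 → 45 → 48 → 52 → 57 → 63 → 70 → 74 → 79 → 85 → 92 → 100

Answer: 100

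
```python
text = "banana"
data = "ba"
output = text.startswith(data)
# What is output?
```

Trace:
`text = "banana"` → text = 'banana'
`data = "ba"` → data = 'ba'
`output = text.startswith(data)` → output = True
So output = True

Answer: True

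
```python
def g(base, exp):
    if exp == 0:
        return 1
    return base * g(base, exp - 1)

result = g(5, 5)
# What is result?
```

g(5, 5) = 5 * 5 * 5 * 5 * 5 = 3125

Answer: 3125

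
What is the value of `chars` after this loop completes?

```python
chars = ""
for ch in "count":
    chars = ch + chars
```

Reverse 'count'
`chars` takes the values: "" → "c" → "oc" → "uoc" → "nuoc" → "tnuoc"

Answer: "tnuoc"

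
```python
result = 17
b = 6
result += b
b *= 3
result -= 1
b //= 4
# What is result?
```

Trace:
`result = 17` → result = 17
`b = 6` → b = 6
`result += b` → result = 23
`b *= 3` → b = 18
`result -= 1` → result = 22
`b //= 4` → b = 4
So result = 22

Answer: 22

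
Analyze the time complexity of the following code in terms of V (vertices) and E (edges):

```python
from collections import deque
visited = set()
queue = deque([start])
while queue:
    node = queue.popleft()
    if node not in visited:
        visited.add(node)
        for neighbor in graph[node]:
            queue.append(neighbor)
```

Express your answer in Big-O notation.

This is Breadth-first search on a graph. Time complexity: O(V + E).

Answer: O(V + E)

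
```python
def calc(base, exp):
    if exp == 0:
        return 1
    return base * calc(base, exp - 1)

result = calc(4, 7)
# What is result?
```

calc(4, 7) = 4 * 4 * 4 * 4 * 4 * 4 * 4 = 16384

Answer: 16384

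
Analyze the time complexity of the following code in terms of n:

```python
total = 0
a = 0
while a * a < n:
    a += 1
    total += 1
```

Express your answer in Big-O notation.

Each loop level contributes: √n. Multiplying the contributions gives O(√n).

Answer: O(√n)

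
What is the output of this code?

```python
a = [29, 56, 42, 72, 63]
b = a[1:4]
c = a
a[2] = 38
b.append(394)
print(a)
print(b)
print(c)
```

Key concept: slice vs alias.
Step by step:
`a = [29, 56, 42, 72, 63]` → a = [29, 56, 42, 72, 63]
`b = a[1:4]` → b = [56, 42, 72]
`c = a` → c = [29, 56, 42, 72, 63] (same object as a)
`a[2] = 38` → a = [29, 56, 38, 72, 63] (same object as c); c = [29, 56, 38, 72, 63] (same object as a)
`b.append(394)` → b = [56, 42, 72, 394]
`print(a)` → prints [29, 56, 38, 72, 63]
`print(b)` → prints [56, 42, 72, 394]
`print(c)` → prints [29, 56, 38, 72, 63]

Answer:
[29, 56, 38, 72, 63]
[56, 42, 72, 394]
[29, 56, 38, 72, 63]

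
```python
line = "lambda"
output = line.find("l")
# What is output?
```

Trace:
`line = "lambda"` → line = 'lambda'
`output = line.find("l")` → output = 0
So output = 0

Answer: 0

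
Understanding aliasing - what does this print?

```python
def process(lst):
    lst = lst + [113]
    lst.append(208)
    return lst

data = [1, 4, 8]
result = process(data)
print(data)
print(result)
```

Key concept: rebinding parameter vs mutation.
Step by step:
`data = [1, 4, 8]` → data = [1, 4, 8]
`result = process(data)` → result = [1, 4, 8, 113, 208]
`print(data)` → prints [1, 4, 8]
`print(result)` → prints [1, 4, 8, 113, 208]

Answer:
[1, 4, 8]
[1, 4, 8, 113, 208]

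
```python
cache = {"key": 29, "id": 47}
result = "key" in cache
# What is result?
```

Trace:
`cache = {"key": 29, "id": 47}` → cache = {'key': 29, 'id': 47}
`result = "key" in cache` → result = True
So result = True

Answer: True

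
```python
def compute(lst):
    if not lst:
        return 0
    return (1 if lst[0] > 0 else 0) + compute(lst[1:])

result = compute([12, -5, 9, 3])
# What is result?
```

Count of positive elements in [12, -5, 9, 3] = 3

Answer: 3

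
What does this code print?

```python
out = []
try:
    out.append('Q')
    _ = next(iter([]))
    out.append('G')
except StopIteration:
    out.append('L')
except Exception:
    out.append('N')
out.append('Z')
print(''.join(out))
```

Execution trace: 'Q' (try body) → 'L' (except StopIteration) → 'Z' (after the try/except). Output: QLZ

Answer: QLZ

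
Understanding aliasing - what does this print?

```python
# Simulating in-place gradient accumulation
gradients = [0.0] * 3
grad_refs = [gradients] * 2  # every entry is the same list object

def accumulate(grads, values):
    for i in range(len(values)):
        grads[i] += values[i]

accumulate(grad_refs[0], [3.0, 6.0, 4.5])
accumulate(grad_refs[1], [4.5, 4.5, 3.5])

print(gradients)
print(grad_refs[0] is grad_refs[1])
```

Key concept: gradient accumulation aliasing.
Step by step:
`gradients = [0.0] * 3` → gradients = [0.0, 0.0, 0.0]
`grad_refs = [gradients] * 2` → grad_refs = [[0.0, 0.0, 0.0], [0.0, 0.0, 0.0]]
`accumulate(grad_refs[0], [3.0, 6.0, 4.5])` → gradients = [3.0, 6.0, 4.5]; grad_refs = [[3.0, 6.0, 4.5], [3.0, 6.0, 4.5]]
`accumulate(grad_refs[1], [4.5, 4.5, 3.5])` → gradients = [7.5, 10.5, 8.0]; grad_refs = [[7.5, 10.5, 8.0], [7.5, 10.5, 8.0]]
`print(gradients)` → prints [7.5, 10.5, 8.0]
`print(grad_refs[0] is grad_refs[1])` → prints True

Answer:
[7.5, 10.5, 8.0]
True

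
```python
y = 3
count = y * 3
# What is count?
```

Trace:
`y = 3` → y = 3
`count = y * 3` → count = 9
So count = 9

Answer: 9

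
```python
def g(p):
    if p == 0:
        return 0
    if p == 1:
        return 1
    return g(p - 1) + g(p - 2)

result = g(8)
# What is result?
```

Build up from base cases: g(0)=0, g(1)=1, g(2)=1, g(3)=2, g(4)=3, g(5)=5, g(6)=8, ..., g(8)=21

Answer: 21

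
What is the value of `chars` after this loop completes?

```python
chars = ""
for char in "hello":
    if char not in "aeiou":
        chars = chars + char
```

Remove vowels from 'hello'
`chars` takes the values: "" → "h" → "hl" → "hll"

Answer: "hll"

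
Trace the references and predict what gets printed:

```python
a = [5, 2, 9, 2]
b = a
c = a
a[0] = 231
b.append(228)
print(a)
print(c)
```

Key concept: multiple aliases.
Step by step:
`a = [5, 2, 9, 2]` → a = [5, 2, 9, 2]
`b = a` → b = [5, 2, 9, 2] (same object as a)
`c = a` → c = [5, 2, 9, 2] (same object as a, b)
`a[0] = 231` → a = [231, 2, 9, 2] (same object as b, c); b = [231, 2, 9, 2] (same object as a, c); c = [231, 2, 9, 2] (same object as a, b)
`b.append(228)` → a = [231, 2, 9, 2, 228] (same object as b, c); b = [231, 2, 9, 2, 228] (same object as a, c); c = [231, 2, 9, 2, 228] (same object as a, b)
`print(a)` → prints [231, 2, 9, 2, 228]
`print(c)` → prints [231, 2, 9, 2, 228]

Answer:
[231, 2, 9, 2, 228]
[231, 2, 9, 2, 228]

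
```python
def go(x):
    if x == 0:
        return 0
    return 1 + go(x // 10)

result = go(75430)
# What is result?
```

Count of digits of 75430: 5

Answer: 5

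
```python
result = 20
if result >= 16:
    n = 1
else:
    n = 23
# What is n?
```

Trace:
`result = 20` → result = 20
`if result >= 16: ...` → result >= 16 is True → n = 1
So n = 1

Answer: 1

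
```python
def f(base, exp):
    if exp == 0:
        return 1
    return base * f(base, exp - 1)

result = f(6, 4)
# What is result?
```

f(6, 4) = 6 * 6 * 6 * 6 = 1296

Answer: 1296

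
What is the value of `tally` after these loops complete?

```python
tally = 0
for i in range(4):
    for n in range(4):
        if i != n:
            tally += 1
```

4² - 4 (exclude diagonal)
`tally` takes the values: 0 → 1 → 2 → 3 → 4 → 5 → 6 → 7 → 8 → 9 → 10 → 11 → 12

Answer: 12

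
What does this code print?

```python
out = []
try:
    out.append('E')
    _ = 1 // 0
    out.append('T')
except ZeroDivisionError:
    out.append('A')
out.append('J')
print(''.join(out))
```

Execution trace: 'E' (try body) → 'A' (except ZeroDivisionError) → 'J' (after the try/except). Output: EAJ

Answer: EAJ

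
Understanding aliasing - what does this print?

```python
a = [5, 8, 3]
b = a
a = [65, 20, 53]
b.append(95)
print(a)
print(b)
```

Key concept: rebinding vs mutation: a is rebound to a new list, b still points at the original.
Step by step:
`a = [5, 8, 3]` → a = [5, 8, 3]
`b = a` → b = [5, 8, 3] (same object as a)
`a = [65, 20, 53]` → a = [65, 20, 53]
`b.append(95)` → b = [5, 8, 3, 95]
`print(a)` → prints [65, 20, 53]
`print(b)` → prints [5, 8, 3, 95]

Answer:
[65, 20, 53]
[5, 8, 3, 95]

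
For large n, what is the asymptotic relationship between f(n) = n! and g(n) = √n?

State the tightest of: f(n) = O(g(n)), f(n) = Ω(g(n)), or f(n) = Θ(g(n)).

n! vs √n: f(n) = Ω(g(n)) but not O(g(n)) — n! grows strictly faster than √n.

Answer: f(n) = Ω(g(n)) but not O(g(n)) — n! grows strictly faster than √n.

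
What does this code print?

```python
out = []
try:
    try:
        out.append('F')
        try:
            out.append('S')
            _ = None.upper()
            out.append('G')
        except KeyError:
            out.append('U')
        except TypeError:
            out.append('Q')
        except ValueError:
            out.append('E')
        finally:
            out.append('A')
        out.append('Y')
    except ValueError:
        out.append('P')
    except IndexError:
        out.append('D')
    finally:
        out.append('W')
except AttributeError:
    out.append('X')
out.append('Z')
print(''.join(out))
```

Execution trace: 'F' (try body) → 'S' (inner try body) → 'A' (inner finally) → 'W' (finally) → 'X' (outer except AttributeError) → 'Z' (after the try/except). Output: FSAWXZ

Answer: FSAWXZ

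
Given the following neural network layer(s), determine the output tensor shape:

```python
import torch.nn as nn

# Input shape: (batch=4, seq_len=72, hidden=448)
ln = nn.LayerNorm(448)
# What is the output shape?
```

Input: (4, 72, 448) -> Output: (4, 72, 448)

Answer: (4, 72, 448)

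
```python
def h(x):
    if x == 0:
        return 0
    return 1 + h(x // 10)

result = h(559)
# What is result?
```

Count of digits of 559: 3

Answer: 3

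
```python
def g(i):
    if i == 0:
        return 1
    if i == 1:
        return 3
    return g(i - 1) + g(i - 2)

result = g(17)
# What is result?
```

Build up from base cases: g(0)=1, g(1)=3, g(2)=4, g(3)=7, g(4)=11, g(5)=18, g(6)=29, ..., g(17)=5778

Answer: 5778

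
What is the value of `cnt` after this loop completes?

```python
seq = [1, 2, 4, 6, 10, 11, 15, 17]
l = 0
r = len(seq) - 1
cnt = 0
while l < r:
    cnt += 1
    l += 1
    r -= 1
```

Iterations until pointers meet (list length 8)
`cnt` takes the values: 0 → 1 → 2 → 3 → 4

Answer: 4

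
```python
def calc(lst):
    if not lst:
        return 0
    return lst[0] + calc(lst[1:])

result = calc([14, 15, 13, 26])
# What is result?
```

14 + 15 + 13 + 26 + 0 = 68

Answer: 68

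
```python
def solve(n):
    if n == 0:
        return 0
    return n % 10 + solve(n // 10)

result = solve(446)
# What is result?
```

Sum of digits of 446: 6 + 4 + 4 = 14

Answer: 14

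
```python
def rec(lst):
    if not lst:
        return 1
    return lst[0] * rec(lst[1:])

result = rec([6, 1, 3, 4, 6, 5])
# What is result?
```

Product over [6, 1, 3, 4, 6, 5] = 6 * 1 * 3 * 4 * 6 * 5 = 2160

Answer: 2160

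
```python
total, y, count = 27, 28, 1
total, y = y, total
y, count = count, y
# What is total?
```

Trace:
`total, y, count = 27, 28, 1` → total = 27; y = 28; count = 1
`total, y = y, total` → total = 28; y = 27
`y, count = count, y` → y = 1; count = 27
So total = 28

Answer: 28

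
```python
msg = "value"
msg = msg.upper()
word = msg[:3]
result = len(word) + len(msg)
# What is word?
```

Trace:
`msg = "value"` → msg = 'value'
`msg = msg.upper()` → msg = 'VALUE'
`word = msg[:3]` → word = 'VAL'
`result = len(word) + len(msg)` → result = 8
So word = 'VAL'

Answer: 'VAL'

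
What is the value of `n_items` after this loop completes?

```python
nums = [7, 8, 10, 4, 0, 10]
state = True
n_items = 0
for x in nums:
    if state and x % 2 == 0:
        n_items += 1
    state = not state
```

Count even values at even positions
`n_items` takes the values: 0 → 1 → 2

Answer: 2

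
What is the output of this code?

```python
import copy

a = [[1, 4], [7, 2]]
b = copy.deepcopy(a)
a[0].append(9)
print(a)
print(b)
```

Key concept: deep copy is fully independent.
Step by step:
`a = [[1, 4], [7, 2]]` → a = [[1, 4], [7, 2]]
`b = copy.deepcopy(a)` → b = [[1, 4], [7, 2]]
`a[0].append(9)` → a = [[1, 4, 9], [7, 2]]
`print(a)` → prints [[1, 4, 9], [7, 2]]
`print(b)` → prints [[1, 4], [7, 2]]

Answer:
[[1, 4, 9], [7, 2]]
[[1, 4], [7, 2]]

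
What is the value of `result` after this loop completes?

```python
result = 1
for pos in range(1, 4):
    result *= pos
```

3! = 6
`result` takes the values: 1 → 2 → 6

Answer: 6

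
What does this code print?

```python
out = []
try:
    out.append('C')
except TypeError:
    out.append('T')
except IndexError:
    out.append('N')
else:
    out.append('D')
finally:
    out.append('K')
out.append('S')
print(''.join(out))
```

Execution trace: 'C' (try body, no exception) → 'D' (else) → 'K' (finally) → 'S' (after the try/except). Output: CDKS

Answer: CDKS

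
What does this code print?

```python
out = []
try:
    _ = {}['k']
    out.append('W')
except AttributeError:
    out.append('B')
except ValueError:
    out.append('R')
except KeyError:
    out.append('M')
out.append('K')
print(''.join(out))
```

Execution trace: 'M' (except KeyError) → 'K' (after the try/except). Output: MK

Answer: MK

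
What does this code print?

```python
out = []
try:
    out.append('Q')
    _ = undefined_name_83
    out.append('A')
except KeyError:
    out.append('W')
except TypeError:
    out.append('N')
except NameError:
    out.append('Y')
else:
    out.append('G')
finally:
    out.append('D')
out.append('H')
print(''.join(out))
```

Execution trace: 'Q' (try body) → 'Y' (except NameError) → 'D' (finally) → 'H' (after the try/except). Output: QYDH

Answer: QYDH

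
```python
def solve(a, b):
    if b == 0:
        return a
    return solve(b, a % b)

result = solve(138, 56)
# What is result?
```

solve(138, 56) -> solve(56, 26) -> solve(26, 4) -> solve(4, 2) -> solve(2, 0) -> 2

Answer: 2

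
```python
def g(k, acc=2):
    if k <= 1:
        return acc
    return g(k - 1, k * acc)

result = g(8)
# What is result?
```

Accumulator trace (n, acc): (8, 2) -> (7, 16) -> (6, 112) -> (5, 672) -> (4, 3360) -> (3, 13440) -> (2, 40320) -> (1, 80640) -> return 80640

Answer: 80640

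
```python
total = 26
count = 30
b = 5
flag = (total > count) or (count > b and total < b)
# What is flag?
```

Trace:
`total = 26` → total = 26
`count = 30` → count = 30
`b = 5` → b = 5
`flag = (total > count) or (count > b and total < b)` → flag = False
So flag = False

Answer: False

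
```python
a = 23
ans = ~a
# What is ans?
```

Trace:
`a = 23` → a = 23
`ans = ~a` → ans = -24
So ans = -24

Answer: -24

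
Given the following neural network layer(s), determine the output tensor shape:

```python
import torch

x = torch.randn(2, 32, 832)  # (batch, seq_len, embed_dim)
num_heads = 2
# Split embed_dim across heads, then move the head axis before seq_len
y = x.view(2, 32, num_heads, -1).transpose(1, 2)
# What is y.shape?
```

Input: (2, 32, 832) -> head_dim = 832 // 2 = 416; after view: (2, 32, 2, 416) -> after transpose(1, 2): (2, 2, 32, 416) -> Output: (2, 2, 32, 416)

Answer: (2, 2, 32, 416)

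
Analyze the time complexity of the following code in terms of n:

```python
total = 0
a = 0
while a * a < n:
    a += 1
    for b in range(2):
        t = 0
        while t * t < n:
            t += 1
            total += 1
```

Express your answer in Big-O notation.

Each loop level contributes: √n × 1 × √n. Multiplying the contributions gives O(n).

Answer: O(n)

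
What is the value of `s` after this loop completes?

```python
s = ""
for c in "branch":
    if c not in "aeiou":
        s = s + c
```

Remove vowels from 'branch'
`s` takes the values: "" → "b" → "br" → "brn" → "brnc" → "brnch"

Answer: "brnch"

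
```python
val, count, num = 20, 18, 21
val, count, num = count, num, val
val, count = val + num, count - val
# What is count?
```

Trace:
`val, count, num = 20, 18, 21` → val = 20; count = 18; num = 21
`val, count, num = count, num, val` → val = 18; count = 21; num = 20
`val, count = val + num, count - val` → val = 38; count = 3
So count = 3

Answer: 3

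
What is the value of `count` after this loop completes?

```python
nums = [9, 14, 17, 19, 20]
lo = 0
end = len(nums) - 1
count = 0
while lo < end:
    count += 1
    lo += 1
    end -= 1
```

Iterations until pointers meet (list length 5)
`count` takes the values: 0 → 1 → 2

Answer: 2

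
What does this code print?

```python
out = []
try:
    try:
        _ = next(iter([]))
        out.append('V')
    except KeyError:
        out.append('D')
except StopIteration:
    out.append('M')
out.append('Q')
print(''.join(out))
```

Execution trace: 'M' (outer except StopIteration) → 'Q' (after the try/except). Output: MQ

Answer: MQ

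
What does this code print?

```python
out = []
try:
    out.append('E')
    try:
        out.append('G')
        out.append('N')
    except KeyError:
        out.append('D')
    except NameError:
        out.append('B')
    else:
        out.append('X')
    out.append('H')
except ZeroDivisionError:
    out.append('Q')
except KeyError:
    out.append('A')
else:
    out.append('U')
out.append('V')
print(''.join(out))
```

Execution trace: 'E' (try body) → 'G' (inner try body) → 'N' (inner try body, no exception) → 'X' (inner else) → 'H' (try body, no exception) → 'U' (else) → 'V' (after the try/except). Output: EGNXHUV

Answer: EGNXHUV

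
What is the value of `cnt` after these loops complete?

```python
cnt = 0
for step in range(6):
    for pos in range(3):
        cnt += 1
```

6 * 3 = 18
`cnt` takes the values: 0 → 1 → 2 → 3 → 4 → 5 → 6 → 7 → 8 → 9 → 10 → 11 → 12 → 13 → 14 → 15 → 16 → 17 → 18

Answer: 18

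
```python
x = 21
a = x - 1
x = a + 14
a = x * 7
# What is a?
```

Trace:
`x = 21` → x = 21
`a = x - 1` → a = 20
`x = a + 14` → x = 34
`a = x * 7` → a = 238
So a = 238

Answer: 238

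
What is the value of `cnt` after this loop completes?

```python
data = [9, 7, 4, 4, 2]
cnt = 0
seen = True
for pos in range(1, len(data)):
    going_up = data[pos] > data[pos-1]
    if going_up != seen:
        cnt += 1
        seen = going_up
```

Count direction changes in [9, 7, 4, 4, 2]
`cnt` takes the values: 0 → 1

Answer: 1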